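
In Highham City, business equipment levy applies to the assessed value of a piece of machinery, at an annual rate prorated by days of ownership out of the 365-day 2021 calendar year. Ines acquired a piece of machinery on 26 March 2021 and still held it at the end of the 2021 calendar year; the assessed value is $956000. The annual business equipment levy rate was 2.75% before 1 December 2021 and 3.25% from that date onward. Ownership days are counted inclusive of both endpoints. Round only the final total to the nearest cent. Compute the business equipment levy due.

26 March – 30 November 2021: 250 days at 2.75% → $956000 × 2.75% × 250/365 = $18006.8493
1 December – 31 December 2021: 31 days at 3.25% → $956000 × 3.25% × 31/365 = $2638.8219
Total = $20645.6712

$20645.67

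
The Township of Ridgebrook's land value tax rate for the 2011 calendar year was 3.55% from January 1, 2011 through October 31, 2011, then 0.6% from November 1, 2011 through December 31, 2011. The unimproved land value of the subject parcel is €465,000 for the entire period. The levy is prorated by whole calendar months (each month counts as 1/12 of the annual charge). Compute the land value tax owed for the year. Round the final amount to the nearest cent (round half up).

€14,221.25

January 1 – October 31, 2011: 10 months at 3.55% → €465,000 × 3.55% × 10/12 = €13,756.2500
November 1 – December 31, 2011: 2 months at 0.6% → €465,000 × 0.6% × 2/12 = €465.0000
Total = €14,221.2500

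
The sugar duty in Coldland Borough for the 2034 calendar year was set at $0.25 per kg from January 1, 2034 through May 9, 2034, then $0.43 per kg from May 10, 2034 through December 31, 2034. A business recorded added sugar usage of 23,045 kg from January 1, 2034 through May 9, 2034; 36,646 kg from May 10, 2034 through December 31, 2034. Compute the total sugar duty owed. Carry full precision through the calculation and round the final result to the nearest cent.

$21519.03

January 1 – May 9, 2034: 23,045 kg at $0.25/kg → $5761.25
May 10 – December 31, 2034: 36,646 kg at $0.43/kg → $15757.78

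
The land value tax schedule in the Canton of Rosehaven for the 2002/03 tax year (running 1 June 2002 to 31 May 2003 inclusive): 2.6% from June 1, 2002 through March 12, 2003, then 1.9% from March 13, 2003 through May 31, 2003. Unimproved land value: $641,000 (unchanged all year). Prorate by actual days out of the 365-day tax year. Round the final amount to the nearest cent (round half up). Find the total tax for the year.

$15,682.55

June 1, 2002 – March 12, 2003: 285 days at 2.6% → $641,000 × 2.6% × 285/365 = $13,013.1781
March 13 – May 31, 2003: 80 days at 1.9% → $641,000 × 1.9% × 80/365 = $2,669.3699
Total = $15,682.5479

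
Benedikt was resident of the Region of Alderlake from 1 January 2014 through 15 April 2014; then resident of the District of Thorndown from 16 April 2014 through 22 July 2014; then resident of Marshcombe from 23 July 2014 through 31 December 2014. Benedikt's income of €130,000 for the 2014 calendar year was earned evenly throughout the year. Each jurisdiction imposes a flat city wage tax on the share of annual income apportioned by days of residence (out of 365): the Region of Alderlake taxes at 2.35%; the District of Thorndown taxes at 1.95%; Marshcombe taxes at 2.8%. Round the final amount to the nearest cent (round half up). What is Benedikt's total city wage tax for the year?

€3,175.03

The Region of Alderlake, 1 January – 15 April 2014: 105 days → €130,000 × 2.35% × 105/365 = €878.8356
The District of Thorndown, 16 April – 22 July 2014: 98 days → €130,000 × 1.95% × 98/365 = €680.6301
Marshcombe, 23 July – 31 December 2014: 162 days → €130,000 × 2.8% × 162/365 = €1,615.5616
Total = €3,175.0274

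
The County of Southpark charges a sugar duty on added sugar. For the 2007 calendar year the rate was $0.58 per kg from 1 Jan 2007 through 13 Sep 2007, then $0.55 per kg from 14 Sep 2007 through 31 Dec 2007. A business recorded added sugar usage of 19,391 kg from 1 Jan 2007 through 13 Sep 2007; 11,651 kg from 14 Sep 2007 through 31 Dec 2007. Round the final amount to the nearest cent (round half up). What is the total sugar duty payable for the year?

$17654.83

1 Jan – 13 Sep 2007: 19,391 kg at $0.58/kg → $11246.78
14 Sep – 31 Dec 2007: 11,651 kg at $0.55/kg → $6408.05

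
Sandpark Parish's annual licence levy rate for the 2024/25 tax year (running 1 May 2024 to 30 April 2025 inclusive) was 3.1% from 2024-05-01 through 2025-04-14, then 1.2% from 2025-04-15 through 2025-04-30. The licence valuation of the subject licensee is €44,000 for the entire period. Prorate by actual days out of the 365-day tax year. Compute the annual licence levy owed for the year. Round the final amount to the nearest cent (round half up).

€1,327.35

2024-05-01 to 2025-04-14: 349 days at 3.1% → €44,000 × 3.1% × 349/365 = €1,304.2082
2025-04-15 to 2025-04-30: 16 days at 1.2% → €44,000 × 1.2% × 16/365 = €23.1452
Total = €1,327.3534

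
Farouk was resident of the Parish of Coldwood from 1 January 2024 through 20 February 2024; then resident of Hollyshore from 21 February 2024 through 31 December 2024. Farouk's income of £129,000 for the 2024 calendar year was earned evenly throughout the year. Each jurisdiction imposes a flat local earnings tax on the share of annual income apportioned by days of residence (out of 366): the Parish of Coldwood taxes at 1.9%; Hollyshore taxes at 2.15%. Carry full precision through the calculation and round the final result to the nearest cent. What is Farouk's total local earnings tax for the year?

£2,728.56

The Parish of Coldwood, 1 January – 20 February 2024: 51 days → £129,000 × 1.9% × 51/366 = £341.5328
Hollyshore, 21 February – 31 December 2024: 315 days → £129,000 × 2.15% × 315/366 = £2,387.0287
Total = £2,728.5615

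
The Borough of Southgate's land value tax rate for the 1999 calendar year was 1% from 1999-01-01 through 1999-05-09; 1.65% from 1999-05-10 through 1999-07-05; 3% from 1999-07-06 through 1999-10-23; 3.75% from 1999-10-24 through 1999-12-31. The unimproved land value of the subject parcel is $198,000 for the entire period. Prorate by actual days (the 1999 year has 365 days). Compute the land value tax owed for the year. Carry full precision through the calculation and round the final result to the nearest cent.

$4,403.74

1999-01-01 to 1999-05-09: 129 days at 1% → $198,000 × 1% × 129/365 = $699.7808
1999-05-10 to 1999-07-05: 57 days at 1.65% → $198,000 × 1.65% × 57/365 = $510.1890
1999-07-06 to 1999-10-23: 110 days at 3% → $198,000 × 3% × 110/365 = $1,790.1370
1999-10-24 to 1999-12-31: 69 days at 3.75% → $198,000 × 3.75% × 69/365 = $1,403.6301
Total = $4,403.7370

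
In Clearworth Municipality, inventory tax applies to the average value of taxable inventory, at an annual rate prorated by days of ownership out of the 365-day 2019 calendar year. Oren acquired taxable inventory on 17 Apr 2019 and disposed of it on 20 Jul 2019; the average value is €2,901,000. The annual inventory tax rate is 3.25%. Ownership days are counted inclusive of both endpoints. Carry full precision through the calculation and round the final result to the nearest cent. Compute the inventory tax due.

Days held (17 Apr – 20 Jul 2019): 95 out of 365
Tax = €2,901,000 × 3.25% × 95/365 = €24,539.2808

€24,539.28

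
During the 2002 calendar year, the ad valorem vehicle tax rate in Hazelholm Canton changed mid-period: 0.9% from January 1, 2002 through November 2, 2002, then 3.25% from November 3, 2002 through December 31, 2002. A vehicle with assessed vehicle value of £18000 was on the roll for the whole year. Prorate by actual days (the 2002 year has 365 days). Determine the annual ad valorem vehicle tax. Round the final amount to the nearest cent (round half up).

£230.38

January 1 – November 2, 2002: 306 days at 0.9% → £18000 × 0.9% × 306/365 = £135.8137
November 3 – December 31, 2002: 59 days at 3.25% → £18000 × 3.25% × 59/365 = £94.5616
Total = £230.3753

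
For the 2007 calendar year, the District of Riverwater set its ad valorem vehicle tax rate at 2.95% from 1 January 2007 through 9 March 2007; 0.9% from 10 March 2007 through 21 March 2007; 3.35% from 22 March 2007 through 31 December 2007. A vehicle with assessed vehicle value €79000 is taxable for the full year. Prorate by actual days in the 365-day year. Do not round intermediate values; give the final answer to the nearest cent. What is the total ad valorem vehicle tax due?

€2524.00

1 January – 9 March 2007: 68 days at 2.95% → €79000 × 2.95% × 68/365 = €434.1753
10 March – 21 March 2007: 12 days at 0.9% → €79000 × 0.9% × 12/365 = €23.3753
22 March – 31 December 2007: 285 days at 3.35% → €79000 × 3.35% × 285/365 = €2066.4452
Total = €2523.9959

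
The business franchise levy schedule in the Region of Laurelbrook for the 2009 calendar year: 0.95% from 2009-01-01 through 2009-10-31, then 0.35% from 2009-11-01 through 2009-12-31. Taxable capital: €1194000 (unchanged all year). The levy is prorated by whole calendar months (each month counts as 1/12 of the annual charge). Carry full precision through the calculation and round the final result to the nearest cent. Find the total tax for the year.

2009-01-01 to 2009-10-31: 10 months at 0.95% → €1194000 × 0.95% × 10/12 = €9452.5000
2009-11-01 to 2009-12-31: 2 months at 0.35% → €1194000 × 0.35% × 2/12 = €696.5000
Total = €10149.0000

€10149.00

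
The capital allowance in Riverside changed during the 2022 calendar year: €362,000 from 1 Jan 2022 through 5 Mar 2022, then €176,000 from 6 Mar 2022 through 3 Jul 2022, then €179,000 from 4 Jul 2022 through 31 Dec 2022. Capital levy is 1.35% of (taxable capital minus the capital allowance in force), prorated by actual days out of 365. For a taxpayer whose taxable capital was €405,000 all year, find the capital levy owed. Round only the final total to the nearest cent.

1 Jan – 5 Mar 2022: 64 days, exemption €362,000 → (€405,000 − €362,000) × 1.35% × 64/365 = €101.7863
6 Mar – 3 Jul 2022: 120 days, exemption €176,000 → (€405,000 − €176,000) × 1.35% × 120/365 = €1,016.3836
4 Jul – 31 Dec 2022: 181 days, exemption €179,000 → (€405,000 − €179,000) × 1.35% × 181/365 = €1,512.9616
Total = €2,631.1315

€2,631.13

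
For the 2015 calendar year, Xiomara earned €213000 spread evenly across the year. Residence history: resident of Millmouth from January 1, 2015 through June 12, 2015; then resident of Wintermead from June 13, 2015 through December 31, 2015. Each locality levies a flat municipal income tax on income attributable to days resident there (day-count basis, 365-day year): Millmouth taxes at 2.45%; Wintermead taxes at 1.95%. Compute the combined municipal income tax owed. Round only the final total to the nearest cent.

Millmouth, January 1 – June 12, 2015: 163 days → €213000 × 2.45% × 163/365 = €2330.4534
Wintermead, June 13 – December 31, 2015: 202 days → €213000 × 1.95% × 202/365 = €2298.6493
Total = €4629.1027

€4629.10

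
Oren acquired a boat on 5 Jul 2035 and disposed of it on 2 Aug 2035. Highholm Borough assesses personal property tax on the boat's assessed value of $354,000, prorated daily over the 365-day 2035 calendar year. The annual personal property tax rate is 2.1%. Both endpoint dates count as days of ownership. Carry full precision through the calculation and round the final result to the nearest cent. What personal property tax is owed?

Days held (5 Jul – 2 Aug 2035): 29 out of 365
Tax = $354,000 × 2.1% × 29/365 = $590.6466

$590.65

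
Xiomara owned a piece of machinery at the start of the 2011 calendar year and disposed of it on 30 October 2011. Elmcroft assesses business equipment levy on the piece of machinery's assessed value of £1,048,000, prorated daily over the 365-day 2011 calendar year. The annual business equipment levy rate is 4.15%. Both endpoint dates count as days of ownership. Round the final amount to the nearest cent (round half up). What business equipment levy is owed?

£36,104.32

Days held (1 January – 30 October 2011): 303 out of 365
Tax = £1,048,000 × 4.15% × 303/365 = £36,104.3178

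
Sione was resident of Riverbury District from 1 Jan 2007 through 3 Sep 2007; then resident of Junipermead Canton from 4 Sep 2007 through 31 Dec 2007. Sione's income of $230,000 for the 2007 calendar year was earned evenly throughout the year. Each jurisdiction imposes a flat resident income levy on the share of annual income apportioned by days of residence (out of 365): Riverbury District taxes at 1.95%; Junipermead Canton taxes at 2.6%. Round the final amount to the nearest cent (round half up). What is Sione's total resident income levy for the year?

$4,972.41

Riverbury District, 1 Jan – 3 Sep 2007: 246 days → $230,000 × 1.95% × 246/365 = $3,022.7671
Junipermead Canton, 4 Sep – 31 Dec 2007: 119 days → $230,000 × 2.6% × 119/365 = $1,949.6438
Total = $4,972.4110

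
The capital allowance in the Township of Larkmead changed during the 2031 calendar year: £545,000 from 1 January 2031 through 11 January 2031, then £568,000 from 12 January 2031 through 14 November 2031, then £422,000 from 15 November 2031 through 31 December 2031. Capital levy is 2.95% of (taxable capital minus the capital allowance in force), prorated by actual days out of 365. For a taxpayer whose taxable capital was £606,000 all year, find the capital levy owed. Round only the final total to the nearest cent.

£1,696.05

1 January – 11 January 2031: 11 days, exemption £545,000 → (£606,000 − £545,000) × 2.95% × 11/365 = £54.2315
12 January – 14 November 2031: 307 days, exemption £568,000 → (£606,000 − £568,000) × 2.95% × 307/365 = £942.8685
15 November – 31 December 2031: 47 days, exemption £422,000 → (£606,000 − £422,000) × 2.95% × 47/365 = £698.9479
Total = £1,696.0479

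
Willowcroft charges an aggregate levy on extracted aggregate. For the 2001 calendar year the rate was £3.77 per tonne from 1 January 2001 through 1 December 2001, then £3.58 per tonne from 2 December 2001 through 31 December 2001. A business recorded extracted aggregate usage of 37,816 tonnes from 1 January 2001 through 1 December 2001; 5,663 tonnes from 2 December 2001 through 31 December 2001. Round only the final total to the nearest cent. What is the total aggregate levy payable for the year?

1 January – 1 December 2001: 37,816 tonnes at £3.77/tonne → £142,566.32
2 December – 31 December 2001: 5,663 tonnes at £3.58/tonne → £20,273.54

£162,839.86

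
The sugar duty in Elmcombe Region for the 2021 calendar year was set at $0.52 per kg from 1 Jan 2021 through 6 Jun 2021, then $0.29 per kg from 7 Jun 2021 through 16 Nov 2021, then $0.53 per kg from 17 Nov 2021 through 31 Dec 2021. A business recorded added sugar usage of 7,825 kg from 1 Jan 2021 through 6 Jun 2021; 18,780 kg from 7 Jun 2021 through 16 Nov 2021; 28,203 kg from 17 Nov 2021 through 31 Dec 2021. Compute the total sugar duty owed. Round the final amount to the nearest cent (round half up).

$24,462.79

1 Jan – 6 Jun 2021: 7,825 kg at $0.52/kg → $4,069.00
7 Jun – 16 Nov 2021: 18,780 kg at $0.29/kg → $5,446.20
17 Nov – 31 Dec 2021: 28,203 kg at $0.53/kg → $14,947.59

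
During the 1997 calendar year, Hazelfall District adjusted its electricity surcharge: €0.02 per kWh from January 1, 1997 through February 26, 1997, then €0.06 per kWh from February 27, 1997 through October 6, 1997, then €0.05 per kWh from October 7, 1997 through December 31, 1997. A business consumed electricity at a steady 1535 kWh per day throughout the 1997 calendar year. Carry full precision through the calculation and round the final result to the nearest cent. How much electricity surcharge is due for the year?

January 1 – February 26, 1997: 57 days × 1535 kWh/day = 87,495 kWh at €0.02/kWh → €1749.90
February 27 – October 6, 1997: 222 days × 1535 kWh/day = 340,770 kWh at €0.06/kWh → €20446.20
October 7 – December 31, 1997: 86 days × 1535 kWh/day = 132,010 kWh at €0.05/kWh → €6600.50

€28796.60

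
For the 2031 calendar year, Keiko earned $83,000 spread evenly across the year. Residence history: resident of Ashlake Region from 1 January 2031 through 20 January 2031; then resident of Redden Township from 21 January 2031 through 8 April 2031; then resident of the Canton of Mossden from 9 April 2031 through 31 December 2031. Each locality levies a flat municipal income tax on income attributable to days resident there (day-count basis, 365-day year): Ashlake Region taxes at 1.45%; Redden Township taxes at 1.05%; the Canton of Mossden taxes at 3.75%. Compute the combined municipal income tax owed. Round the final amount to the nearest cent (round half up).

$2,529.00

Ashlake Region, 1 January – 20 January 2031: 20 days → $83,000 × 1.45% × 20/365 = $65.9452
Redden Township, 21 January – 8 April 2031: 78 days → $83,000 × 1.05% × 78/365 = $186.2384
The Canton of Mossden, 9 April – 31 December 2031: 267 days → $83,000 × 3.75% × 267/365 = $2,276.8151
Total = $2,528.9986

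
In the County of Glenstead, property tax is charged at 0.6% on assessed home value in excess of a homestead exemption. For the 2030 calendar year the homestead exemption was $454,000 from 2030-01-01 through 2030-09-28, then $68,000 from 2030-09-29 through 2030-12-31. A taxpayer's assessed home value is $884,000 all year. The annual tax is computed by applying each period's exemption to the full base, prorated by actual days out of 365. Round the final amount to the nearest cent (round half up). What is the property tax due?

$3,176.45

2030-01-01 to 2030-09-28: 271 days, exemption $454,000 → ($884,000 − $454,000) × 0.6% × 271/365 = $1,915.5616
2030-09-29 to 2030-12-31: 94 days, exemption $68,000 → ($884,000 − $68,000) × 0.6% × 94/365 = $1,260.8877
Total = $3,176.4493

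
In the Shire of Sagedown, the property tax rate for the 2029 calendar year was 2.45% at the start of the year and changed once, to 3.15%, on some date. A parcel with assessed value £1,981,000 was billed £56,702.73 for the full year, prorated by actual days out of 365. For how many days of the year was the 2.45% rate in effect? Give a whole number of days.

150 days

Let d = days at the first rate; then 365 − d days at the second rate.
£1,981,000 × [2.45%·d + 3.15%·(365−d)] / 365 = £56,702.73
Solving gives d = 150, so the new rate took effect on 31 May 2029.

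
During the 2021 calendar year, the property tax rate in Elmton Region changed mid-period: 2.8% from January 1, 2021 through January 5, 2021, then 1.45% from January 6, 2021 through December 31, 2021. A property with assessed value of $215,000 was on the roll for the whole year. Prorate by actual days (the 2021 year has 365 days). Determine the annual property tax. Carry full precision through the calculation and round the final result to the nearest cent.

$3,157.26

January 1 – January 5, 2021: 5 days at 2.8% → $215,000 × 2.8% × 5/365 = $82.4658
January 6 – December 31, 2021: 360 days at 1.45% → $215,000 × 1.45% × 360/365 = $3,074.7945
Total = $3,157.2603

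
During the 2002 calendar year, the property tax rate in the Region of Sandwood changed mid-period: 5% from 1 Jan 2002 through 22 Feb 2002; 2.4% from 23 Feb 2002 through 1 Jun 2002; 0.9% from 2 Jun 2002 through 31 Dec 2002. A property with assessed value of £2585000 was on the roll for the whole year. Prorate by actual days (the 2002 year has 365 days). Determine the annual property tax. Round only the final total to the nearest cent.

£49171.66

1 Jan – 22 Feb 2002: 53 days at 5% → £2585000 × 5% × 53/365 = £18767.8082
23 Feb – 1 Jun 2002: 99 days at 2.4% → £2585000 × 2.4% × 99/365 = £16827.2877
2 Jun – 31 Dec 2002: 213 days at 0.9% → £2585000 × 0.9% × 213/365 = £13576.5616
Total = £49171.6575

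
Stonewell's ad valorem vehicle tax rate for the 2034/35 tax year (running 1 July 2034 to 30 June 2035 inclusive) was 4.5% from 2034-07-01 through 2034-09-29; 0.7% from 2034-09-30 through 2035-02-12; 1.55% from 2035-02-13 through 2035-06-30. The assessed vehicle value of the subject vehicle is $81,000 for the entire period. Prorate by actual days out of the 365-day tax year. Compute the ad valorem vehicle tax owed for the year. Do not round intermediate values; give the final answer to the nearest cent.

$1,594.70

2034-07-01 to 2034-09-29: 91 days at 4.5% → $81,000 × 4.5% × 91/365 = $908.7534
2034-09-30 to 2035-02-12: 136 days at 0.7% → $81,000 × 0.7% × 136/365 = $211.2658
2035-02-13 to 2035-06-30: 138 days at 1.55% → $81,000 × 1.55% × 138/365 = $474.6822
Total = $1,594.7014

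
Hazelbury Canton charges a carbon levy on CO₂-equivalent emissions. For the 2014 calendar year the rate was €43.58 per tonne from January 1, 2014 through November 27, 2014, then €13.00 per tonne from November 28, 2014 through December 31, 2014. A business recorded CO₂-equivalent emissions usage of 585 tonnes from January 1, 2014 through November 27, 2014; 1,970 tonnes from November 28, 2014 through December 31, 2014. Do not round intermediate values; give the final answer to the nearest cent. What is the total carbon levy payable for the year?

€51104.30

January 1 – November 27, 2014: 585 tonnes at €43.58/tonne → €25494.30
November 28 – December 31, 2014: 1,970 tonnes at €13.00/tonne → €25610.00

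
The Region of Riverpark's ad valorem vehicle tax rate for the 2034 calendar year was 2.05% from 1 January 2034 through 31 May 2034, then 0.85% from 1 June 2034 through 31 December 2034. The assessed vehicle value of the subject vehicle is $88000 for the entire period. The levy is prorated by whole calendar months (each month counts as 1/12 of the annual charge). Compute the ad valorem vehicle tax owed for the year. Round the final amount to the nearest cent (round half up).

1 January – 31 May 2034: 5 months at 2.05% → $88000 × 2.05% × 5/12 = $751.6667
1 June – 31 December 2034: 7 months at 0.85% → $88000 × 0.85% × 7/12 = $436.3333
Total = $1188.0000

$1188.00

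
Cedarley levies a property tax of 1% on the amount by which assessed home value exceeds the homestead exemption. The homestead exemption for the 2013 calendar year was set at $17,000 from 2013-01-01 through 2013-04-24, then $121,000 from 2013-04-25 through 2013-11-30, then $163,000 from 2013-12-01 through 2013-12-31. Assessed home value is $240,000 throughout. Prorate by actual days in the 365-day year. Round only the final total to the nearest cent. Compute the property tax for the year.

$1,479.15

2013-01-01 to 2013-04-24: 114 days, exemption $17,000 → ($240,000 − $17,000) × 1% × 114/365 = $696.4932
2013-04-25 to 2013-11-30: 220 days, exemption $121,000 → ($240,000 − $121,000) × 1% × 220/365 = $717.2603
2013-12-01 to 2013-12-31: 31 days, exemption $163,000 → ($240,000 − $163,000) × 1% × 31/365 = $65.3973
Total = $1,479.1507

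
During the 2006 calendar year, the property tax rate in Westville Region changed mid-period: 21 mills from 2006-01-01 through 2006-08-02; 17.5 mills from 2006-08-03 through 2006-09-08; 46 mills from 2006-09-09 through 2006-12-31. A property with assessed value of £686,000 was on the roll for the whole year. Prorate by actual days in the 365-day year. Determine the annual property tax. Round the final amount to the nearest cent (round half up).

2006-01-01 to 2006-08-02: 214 days at 21 mills → £686,000 × 2.1% × 214/365 = £8,446.2575
2006-08-03 to 2006-09-08: 37 days at 17.5 mills → £686,000 × 1.75% × 37/365 = £1,216.9452
2006-09-09 to 2006-12-31: 114 days at 46 mills → £686,000 × 4.6% × 114/365 = £9,855.8466
Total = £19,519.0493

£19,519.05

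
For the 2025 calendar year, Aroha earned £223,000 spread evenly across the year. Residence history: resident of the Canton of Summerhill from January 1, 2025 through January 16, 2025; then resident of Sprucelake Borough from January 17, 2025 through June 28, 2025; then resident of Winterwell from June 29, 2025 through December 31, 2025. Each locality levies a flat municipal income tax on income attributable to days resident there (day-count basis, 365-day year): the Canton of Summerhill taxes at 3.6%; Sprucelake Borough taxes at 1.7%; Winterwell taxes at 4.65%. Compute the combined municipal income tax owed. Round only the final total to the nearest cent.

£7,329.06

The Canton of Summerhill, January 1 – January 16, 2025: 16 days → £223,000 × 3.6% × 16/365 = £351.9123
Sprucelake Borough, January 17 – June 28, 2025: 163 days → £223,000 × 1.7% × 163/365 = £1,692.9671
Winterwell, June 29 – December 31, 2025: 186 days → £223,000 × 4.65% × 186/365 = £5,284.1836
Total = £7,329.0630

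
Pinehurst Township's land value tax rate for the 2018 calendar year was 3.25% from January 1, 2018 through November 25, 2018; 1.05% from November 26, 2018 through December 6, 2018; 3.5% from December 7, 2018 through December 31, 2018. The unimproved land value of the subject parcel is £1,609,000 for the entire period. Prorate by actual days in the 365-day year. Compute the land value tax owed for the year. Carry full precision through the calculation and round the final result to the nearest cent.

£51,501.22

January 1 – November 25, 2018: 329 days at 3.25% → £1,609,000 × 3.25% × 329/365 = £47,134.8836
November 26 – December 6, 2018: 11 days at 1.05% → £1,609,000 × 1.05% × 11/365 = £509.1493
December 7 – December 31, 2018: 25 days at 3.5% → £1,609,000 × 3.5% × 25/365 = £3,857.1918
Total = £51,501.2247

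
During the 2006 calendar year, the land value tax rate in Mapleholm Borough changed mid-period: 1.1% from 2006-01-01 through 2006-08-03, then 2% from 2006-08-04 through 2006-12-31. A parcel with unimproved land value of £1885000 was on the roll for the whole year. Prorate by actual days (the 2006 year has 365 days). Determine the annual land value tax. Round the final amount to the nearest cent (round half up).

£27706.92

2006-01-01 to 2006-08-03: 215 days at 1.1% → £1885000 × 1.1% × 215/365 = £12213.7671
2006-08-04 to 2006-12-31: 150 days at 2% → £1885000 × 2% × 150/365 = £15493.1507
Total = £27706.9178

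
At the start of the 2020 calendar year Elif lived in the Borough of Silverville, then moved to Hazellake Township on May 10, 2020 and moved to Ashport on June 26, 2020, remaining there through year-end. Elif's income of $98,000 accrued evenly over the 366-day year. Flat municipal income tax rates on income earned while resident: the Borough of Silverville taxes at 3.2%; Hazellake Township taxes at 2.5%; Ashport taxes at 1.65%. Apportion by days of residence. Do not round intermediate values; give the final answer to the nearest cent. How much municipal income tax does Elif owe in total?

$2,263.51

The Borough of Silverville, January 1 – May 9, 2020: 130 days → $98,000 × 3.2% × 130/366 = $1,113.8798
Hazellake Township, May 10 – June 25, 2020: 47 days → $98,000 × 2.5% × 47/366 = $314.6175
Ashport, June 26 – December 31, 2020: 189 days → $98,000 × 1.65% × 189/366 = $835.0082
Total = $2,263.5055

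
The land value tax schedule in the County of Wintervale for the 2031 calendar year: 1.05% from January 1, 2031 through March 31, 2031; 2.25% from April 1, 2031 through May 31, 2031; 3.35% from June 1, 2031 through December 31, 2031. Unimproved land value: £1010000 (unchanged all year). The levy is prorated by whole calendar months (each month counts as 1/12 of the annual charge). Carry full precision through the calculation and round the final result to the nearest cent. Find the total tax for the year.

£26175.83

January 1 – March 31, 2031: 3 months at 1.05% → £1010000 × 1.05% × 3/12 = £2651.2500
April 1 – May 31, 2031: 2 months at 2.25% → £1010000 × 2.25% × 2/12 = £3787.5000
June 1 – December 31, 2031: 7 months at 3.35% → £1010000 × 3.35% × 7/12 = £19737.0833
Total = £26175.8333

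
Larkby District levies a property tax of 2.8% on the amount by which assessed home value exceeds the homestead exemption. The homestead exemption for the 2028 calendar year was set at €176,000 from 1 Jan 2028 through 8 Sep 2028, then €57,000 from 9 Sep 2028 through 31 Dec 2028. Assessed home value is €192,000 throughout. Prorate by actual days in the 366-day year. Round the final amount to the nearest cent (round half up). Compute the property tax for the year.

1 Jan – 8 Sep 2028: 252 days, exemption €176,000 → (€192,000 − €176,000) × 2.8% × 252/366 = €308.4590
9 Sep – 31 Dec 2028: 114 days, exemption €57,000 → (€192,000 − €57,000) × 2.8% × 114/366 = €1,177.3770
Total = €1,485.8361

€1,485.84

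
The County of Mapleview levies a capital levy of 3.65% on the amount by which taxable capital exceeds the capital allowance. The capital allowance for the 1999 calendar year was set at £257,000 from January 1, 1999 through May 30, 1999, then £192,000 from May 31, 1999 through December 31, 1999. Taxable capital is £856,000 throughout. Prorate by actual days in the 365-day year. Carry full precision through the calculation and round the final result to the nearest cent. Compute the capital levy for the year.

£23,261.00

January 1 – May 30, 1999: 150 days, exemption £257,000 → (£856,000 − £257,000) × 3.65% × 150/365 = £8,985.0000
May 31 – December 31, 1999: 215 days, exemption £192,000 → (£856,000 − £192,000) × 3.65% × 215/365 = £14,276.0000
Total = £23,261.0000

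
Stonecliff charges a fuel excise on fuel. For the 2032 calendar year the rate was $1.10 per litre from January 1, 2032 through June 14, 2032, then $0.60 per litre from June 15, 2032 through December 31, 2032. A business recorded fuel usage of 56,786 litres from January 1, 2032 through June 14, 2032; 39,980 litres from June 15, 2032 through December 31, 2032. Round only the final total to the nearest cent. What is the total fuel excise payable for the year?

$86,452.60

January 1 – June 14, 2032: 56,786 litres at $1.10/litre → $62,464.60
June 15 – December 31, 2032: 39,980 litres at $0.60/litre → $23,988.00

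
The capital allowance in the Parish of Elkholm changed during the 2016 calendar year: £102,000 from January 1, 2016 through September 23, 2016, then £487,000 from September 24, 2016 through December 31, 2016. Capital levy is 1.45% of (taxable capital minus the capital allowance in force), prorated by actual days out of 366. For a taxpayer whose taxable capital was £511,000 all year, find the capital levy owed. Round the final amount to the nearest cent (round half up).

January 1 – September 23, 2016: 267 days, exemption £102,000 → (£511,000 − £102,000) × 1.45% × 267/366 = £4,326.3484
September 24 – December 31, 2016: 99 days, exemption £487,000 → (£511,000 − £487,000) × 1.45% × 99/366 = £94.1311
Total = £4,420.4795

£4,420.48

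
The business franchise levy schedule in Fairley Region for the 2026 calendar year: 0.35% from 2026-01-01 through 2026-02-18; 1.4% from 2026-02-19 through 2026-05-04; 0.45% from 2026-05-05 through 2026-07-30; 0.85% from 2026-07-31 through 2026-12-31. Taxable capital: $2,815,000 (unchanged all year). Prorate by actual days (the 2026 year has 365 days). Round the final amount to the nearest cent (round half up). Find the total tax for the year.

2026-01-01 to 2026-02-18: 49 days at 0.35% → $2,815,000 × 0.35% × 49/365 = $1,322.6644
2026-02-19 to 2026-05-04: 75 days at 1.4% → $2,815,000 × 1.4% × 75/365 = $8,097.9452
2026-05-05 to 2026-07-30: 87 days at 0.45% → $2,815,000 × 0.45% × 87/365 = $3,019.3767
2026-07-31 to 2026-12-31: 154 days at 0.85% → $2,815,000 × 0.85% × 154/365 = $10,095.4384
Total = $22,535.4247

$22,535.42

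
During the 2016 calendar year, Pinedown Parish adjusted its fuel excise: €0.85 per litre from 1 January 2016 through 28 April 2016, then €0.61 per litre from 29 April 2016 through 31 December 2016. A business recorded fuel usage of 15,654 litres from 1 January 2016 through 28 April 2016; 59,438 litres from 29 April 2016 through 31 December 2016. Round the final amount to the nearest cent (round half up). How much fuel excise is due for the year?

1 January – 28 April 2016: 15,654 litres at €0.85/litre → €13305.90
29 April – 31 December 2016: 59,438 litres at €0.61/litre → €36257.18

€49563.08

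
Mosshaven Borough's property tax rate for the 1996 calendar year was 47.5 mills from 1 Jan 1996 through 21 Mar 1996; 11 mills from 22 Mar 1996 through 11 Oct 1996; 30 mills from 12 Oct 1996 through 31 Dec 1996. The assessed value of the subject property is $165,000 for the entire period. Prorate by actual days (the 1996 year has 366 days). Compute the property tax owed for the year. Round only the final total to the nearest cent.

1 Jan – 21 Mar 1996: 81 days at 47.5 mills → $165,000 × 4.75% × 81/366 = $1,734.5287
22 Mar – 11 Oct 1996: 204 days at 11 mills → $165,000 × 1.1% × 204/366 = $1,011.6393
12 Oct – 31 Dec 1996: 81 days at 30 mills → $165,000 × 3% × 81/366 = $1,095.4918
Total = $3,841.6598

$3,841.66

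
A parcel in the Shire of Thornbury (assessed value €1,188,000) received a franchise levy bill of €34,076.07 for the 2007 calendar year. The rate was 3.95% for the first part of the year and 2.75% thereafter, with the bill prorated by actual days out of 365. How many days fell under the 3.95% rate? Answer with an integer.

Let d = days at the first rate; then 365 − d days at the second rate.
€1,188,000 × [3.95%·d + 2.75%·(365−d)] / 365 = €34,076.07
Solving gives d = 36, so the new rate took effect on February 6, 2007.

36 days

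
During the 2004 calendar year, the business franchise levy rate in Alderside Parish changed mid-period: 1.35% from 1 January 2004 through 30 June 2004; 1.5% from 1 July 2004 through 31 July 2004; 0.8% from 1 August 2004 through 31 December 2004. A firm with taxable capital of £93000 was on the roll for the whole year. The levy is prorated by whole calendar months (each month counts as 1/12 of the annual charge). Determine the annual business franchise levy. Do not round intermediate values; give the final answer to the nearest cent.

£1054.00

1 January – 30 June 2004: 6 months at 1.35% → £93000 × 1.35% × 6/12 = £627.7500
1 July – 31 July 2004: 1 month at 1.5% → £93000 × 1.5% × 1/12 = £116.2500
1 August – 31 December 2004: 5 months at 0.8% → £93000 × 0.8% × 5/12 = £310.0000
Total = £1054.0000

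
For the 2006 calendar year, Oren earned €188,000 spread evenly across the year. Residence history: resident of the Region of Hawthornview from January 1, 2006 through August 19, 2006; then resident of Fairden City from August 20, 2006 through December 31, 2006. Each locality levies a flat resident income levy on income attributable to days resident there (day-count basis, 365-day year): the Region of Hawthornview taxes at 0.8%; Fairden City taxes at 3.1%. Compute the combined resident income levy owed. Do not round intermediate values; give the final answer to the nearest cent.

€3,091.44

The Region of Hawthornview, January 1 – August 19, 2006: 231 days → €188,000 × 0.8% × 231/365 = €951.8466
Fairden City, August 20 – December 31, 2006: 134 days → €188,000 × 3.1% × 134/365 = €2,139.5945
Total = €3,091.4411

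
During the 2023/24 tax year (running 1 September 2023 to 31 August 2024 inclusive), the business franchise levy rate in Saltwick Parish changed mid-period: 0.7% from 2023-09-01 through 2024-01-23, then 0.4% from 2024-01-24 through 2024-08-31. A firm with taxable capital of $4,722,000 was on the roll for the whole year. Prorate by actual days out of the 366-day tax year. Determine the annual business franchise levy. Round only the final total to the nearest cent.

2023-09-01 to 2024-01-23: 145 days at 0.7% → $4,722,000 × 0.7% × 145/366 = $13,095.1639
2024-01-24 to 2024-08-31: 221 days at 0.4% → $4,722,000 × 0.4% × 221/366 = $11,405.0492
Total = $24,500.2131

$24,500.21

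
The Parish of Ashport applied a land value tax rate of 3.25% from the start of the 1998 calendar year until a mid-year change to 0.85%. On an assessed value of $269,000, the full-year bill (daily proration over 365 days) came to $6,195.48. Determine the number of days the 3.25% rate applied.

221 days

Let d = days at the first rate; then 365 − d days at the second rate.
$269,000 × [3.25%·d + 0.85%·(365−d)] / 365 = $6,195.48
Solving gives d = 221, so the new rate took effect on 10 Aug 1998.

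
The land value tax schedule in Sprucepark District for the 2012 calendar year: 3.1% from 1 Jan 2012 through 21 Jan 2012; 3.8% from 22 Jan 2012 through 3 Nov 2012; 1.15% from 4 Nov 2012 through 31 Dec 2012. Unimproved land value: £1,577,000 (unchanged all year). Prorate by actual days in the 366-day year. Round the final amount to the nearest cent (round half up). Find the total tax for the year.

1 Jan – 21 Jan 2012: 21 days at 3.1% → £1,577,000 × 3.1% × 21/366 = £2,804.9918
22 Jan – 3 Nov 2012: 287 days at 3.8% → £1,577,000 × 3.8% × 287/366 = £46,991.1530
4 Nov – 31 Dec 2012: 58 days at 1.15% → £1,577,000 × 1.15% × 58/366 = £2,873.9317
Total = £52,670.0765

£52,670.08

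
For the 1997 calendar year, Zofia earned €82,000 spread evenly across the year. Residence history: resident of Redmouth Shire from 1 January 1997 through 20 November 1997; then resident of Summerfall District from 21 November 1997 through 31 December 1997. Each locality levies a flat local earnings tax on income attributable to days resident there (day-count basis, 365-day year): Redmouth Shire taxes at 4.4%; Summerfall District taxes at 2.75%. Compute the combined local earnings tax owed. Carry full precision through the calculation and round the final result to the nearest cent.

€3,456.02

Redmouth Shire, 1 January – 20 November 1997: 324 days → €82,000 × 4.4% × 324/365 = €3,202.7178
Summerfall District, 21 November – 31 December 1997: 41 days → €82,000 × 2.75% × 41/365 = €253.3014
Total = €3,456.0192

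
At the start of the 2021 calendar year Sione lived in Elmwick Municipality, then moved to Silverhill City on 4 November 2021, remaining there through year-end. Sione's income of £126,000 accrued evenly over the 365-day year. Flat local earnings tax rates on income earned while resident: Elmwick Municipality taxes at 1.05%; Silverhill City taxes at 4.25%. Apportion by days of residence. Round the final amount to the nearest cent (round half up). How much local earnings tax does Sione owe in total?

£1,963.70

Elmwick Municipality, 1 January – 3 November 2021: 307 days → £126,000 × 1.05% × 307/365 = £1,112.7699
Silverhill City, 4 November – 31 December 2021: 58 days → £126,000 × 4.25% × 58/365 = £850.9315
Total = £1,963.7014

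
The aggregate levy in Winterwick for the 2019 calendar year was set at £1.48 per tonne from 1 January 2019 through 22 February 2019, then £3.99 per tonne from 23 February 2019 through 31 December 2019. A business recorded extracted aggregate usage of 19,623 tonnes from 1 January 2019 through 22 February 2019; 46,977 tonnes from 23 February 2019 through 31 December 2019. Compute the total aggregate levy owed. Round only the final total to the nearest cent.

1 January – 22 February 2019: 19,623 tonnes at £1.48/tonne → £29,042.04
23 February – 31 December 2019: 46,977 tonnes at £3.99/tonne → £187,438.23

£216,480.27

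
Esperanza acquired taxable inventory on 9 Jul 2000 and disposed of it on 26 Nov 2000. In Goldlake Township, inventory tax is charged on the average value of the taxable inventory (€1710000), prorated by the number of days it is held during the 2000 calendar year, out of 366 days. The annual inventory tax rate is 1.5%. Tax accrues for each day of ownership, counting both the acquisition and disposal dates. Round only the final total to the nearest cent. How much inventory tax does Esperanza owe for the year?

€9881.56

Days held (9 Jul – 26 Nov 2000): 141 out of 366
Tax = €1710000 × 1.5% × 141/366 = €9881.5574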